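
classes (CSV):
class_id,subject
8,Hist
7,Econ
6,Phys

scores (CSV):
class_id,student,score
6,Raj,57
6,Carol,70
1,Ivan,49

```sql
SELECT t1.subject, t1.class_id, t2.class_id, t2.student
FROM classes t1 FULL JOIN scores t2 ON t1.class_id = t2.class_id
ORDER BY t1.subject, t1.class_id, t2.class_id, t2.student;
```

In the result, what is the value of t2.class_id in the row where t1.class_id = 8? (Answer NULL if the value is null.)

NULL

FULL OUTER JOIN keeps every row from both sides; unmatched rows get NULL for the other side's columns.
Matching on t1.class_id = t2.class_id.
Matched pairs: 2; unmatched t1 rows kept: 2; unmatched t2 rows kept: 1.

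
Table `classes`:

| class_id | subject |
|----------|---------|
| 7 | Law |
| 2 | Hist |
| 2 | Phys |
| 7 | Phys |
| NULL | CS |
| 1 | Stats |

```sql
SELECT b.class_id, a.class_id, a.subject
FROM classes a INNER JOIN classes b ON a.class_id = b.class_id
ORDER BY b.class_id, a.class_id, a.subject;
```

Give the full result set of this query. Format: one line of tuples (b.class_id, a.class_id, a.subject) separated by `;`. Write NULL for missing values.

INNER JOIN keeps only pairs where the ON condition holds.
Matching on a.class_id = b.class_id. A NULL in a compared column never satisfies the condition.
Matched pairs: 9.

(1, 1, Stats); (2, 2, Hist); (2, 2, Hist); (2, 2, Phys); (2, 2, Phys); (7, 7, Law); (7, 7, Law); (7, 7, Phys); (7, 7, Phys)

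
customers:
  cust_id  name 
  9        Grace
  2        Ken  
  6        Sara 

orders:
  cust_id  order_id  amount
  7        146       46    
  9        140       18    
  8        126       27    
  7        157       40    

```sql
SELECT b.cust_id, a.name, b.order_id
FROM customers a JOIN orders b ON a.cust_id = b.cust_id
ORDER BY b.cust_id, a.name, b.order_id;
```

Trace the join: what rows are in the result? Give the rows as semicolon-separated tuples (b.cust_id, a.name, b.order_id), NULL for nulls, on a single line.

INNER JOIN keeps only pairs where the ON condition holds.
Matching on a.cust_id = b.cust_id.
- a (cust_id=9) pairs with 1 row(s) of b.
- a (cust_id=2) has no partner → excluded.
- a (cust_id=6) has no partner → excluded.
After projecting and ordering:
b.cust_id | a.name | b.order_id
9 | Grace | 140

(9, Grace, 140)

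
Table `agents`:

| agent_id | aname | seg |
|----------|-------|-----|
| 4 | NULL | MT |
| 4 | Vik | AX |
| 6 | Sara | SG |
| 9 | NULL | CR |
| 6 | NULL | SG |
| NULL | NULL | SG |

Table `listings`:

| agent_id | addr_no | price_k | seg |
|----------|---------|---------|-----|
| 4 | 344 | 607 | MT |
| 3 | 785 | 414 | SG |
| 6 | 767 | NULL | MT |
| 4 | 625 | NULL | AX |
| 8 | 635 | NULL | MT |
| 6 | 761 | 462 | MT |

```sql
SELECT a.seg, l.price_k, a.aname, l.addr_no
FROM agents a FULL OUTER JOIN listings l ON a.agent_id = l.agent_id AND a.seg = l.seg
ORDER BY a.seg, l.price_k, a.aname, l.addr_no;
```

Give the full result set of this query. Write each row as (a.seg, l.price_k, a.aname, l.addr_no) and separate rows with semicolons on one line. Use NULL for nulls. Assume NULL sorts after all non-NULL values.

FULL OUTER JOIN keeps every row from both sides; unmatched rows get NULL for the other side's columns.
Matching on a.agent_id = l.agent_id AND a.seg = l.seg. A NULL in a compared column never satisfies the condition.
- a[0] agent_id=4, seg=MT → 1 match(es) in l → 1 row(s).
- a[1] agent_id=4, seg=AX → 1 match(es) in l → 1 row(s).
- a[2] agent_id=6, seg=SG → no match; kept with NULLs on the l side.
- a[3] agent_id=9, seg=CR → no match; kept with NULLs on the l side.
- a[4] agent_id=6, seg=SG → no match; kept with NULLs on the l side.
- a[5] agent_id=NULL, seg=SG → no match; kept with NULLs on the l side.
- 4 row(s) from l found no a partner → padded with NULL.
After projecting and ordering:
a.seg | l.price_k | a.aname | l.addr_no
AX | NULL | Vik | 625
CR | NULL | NULL | NULL
MT | 607 | NULL | 344
SG | NULL | Sara | NULL
SG | NULL | NULL | NULL
SG | NULL | NULL | NULL
NULL | 414 | NULL | 785
NULL | 462 | NULL | 761
NULL | NULL | NULL | 635
NULL | NULL | NULL | 767

(AX, NULL, Vik, 625); (CR, NULL, NULL, NULL); (MT, 607, NULL, 344); (SG, NULL, Sara, NULL); (SG, NULL, NULL, NULL); (SG, NULL, NULL, NULL); (NULL, 414, NULL, 785); (NULL, 462, NULL, 761); (NULL, NULL, NULL, 635); (NULL, NULL, NULL, 767)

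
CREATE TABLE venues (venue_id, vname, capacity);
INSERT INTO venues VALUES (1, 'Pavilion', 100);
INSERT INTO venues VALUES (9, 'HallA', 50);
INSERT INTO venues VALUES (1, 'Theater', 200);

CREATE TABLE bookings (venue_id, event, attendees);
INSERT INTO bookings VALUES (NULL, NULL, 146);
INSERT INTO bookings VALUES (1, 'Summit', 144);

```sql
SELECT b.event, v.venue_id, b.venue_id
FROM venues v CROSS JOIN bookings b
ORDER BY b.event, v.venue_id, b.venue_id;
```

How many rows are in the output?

CROSS JOIN pairs every row of `venues` with every row of `bookings`: 3 × 2 = 6 rows.

6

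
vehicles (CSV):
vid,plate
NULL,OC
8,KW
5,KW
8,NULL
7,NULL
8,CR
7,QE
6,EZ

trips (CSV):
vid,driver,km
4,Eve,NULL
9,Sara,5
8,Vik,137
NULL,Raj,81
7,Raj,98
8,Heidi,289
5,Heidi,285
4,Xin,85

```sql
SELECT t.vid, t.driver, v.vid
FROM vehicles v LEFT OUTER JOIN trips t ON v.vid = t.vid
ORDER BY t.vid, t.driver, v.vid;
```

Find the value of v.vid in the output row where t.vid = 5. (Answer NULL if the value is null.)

LEFT JOIN keeps every row from `vehicles`; unmatched rows get NULL for `trips`'s columns.
Matching on v.vid = t.vid. A NULL in a compared column never satisfies the condition.
Matched pairs: 9; unmatched v rows kept: 2.

5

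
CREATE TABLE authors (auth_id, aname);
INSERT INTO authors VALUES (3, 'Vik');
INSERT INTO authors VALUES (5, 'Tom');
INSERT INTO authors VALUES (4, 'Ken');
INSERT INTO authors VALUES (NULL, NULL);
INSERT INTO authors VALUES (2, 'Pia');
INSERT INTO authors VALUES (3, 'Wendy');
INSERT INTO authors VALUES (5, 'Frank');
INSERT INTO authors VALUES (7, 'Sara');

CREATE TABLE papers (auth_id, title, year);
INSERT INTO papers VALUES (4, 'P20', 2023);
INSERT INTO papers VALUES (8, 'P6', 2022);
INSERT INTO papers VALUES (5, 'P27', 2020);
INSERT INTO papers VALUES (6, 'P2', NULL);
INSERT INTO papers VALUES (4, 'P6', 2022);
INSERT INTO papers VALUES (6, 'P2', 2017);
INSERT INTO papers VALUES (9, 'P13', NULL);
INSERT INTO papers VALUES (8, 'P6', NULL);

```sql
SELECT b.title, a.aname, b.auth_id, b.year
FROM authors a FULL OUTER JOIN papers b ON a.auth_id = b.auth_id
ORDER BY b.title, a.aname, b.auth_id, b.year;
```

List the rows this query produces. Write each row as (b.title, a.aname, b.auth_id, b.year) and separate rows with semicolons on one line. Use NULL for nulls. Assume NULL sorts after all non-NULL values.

FULL OUTER JOIN keeps every row from both sides; unmatched rows get NULL for the other side's columns.
Matching on a.auth_id = b.auth_id. A NULL in a compared column never satisfies the condition.
- a[0] auth_id=3 → no match; kept with NULLs on the b side.
- a[1] auth_id=5 → 1 match(es) in b → 1 row(s).
- a[2] auth_id=4 → 2 match(es) in b → 2 row(s).
- a[3] auth_id=NULL → no match; kept with NULLs on the b side.
- a[4] auth_id=2 → no match; kept with NULLs on the b side.
- a[5] auth_id=3 → no match; kept with NULLs on the b side.
- a[6] auth_id=5 → 1 match(es) in b → 1 row(s).
- a[7] auth_id=7 → no match; kept with NULLs on the b side.
- 5 row(s) from b found no a partner → padded with NULL.

(P13, NULL, 9, NULL); (P2, NULL, 6, 2017); (P2, NULL, 6, NULL); (P20, Ken, 4, 2023); (P27, Frank, 5, 2020); (P27, Tom, 5, 2020); (P6, Ken, 4, 2022); (P6, NULL, 8, 2022); (P6, NULL, 8, NULL); (NULL, Pia, NULL, NULL); (NULL, Sara, NULL, NULL); (NULL, Vik, NULL, NULL); (NULL, Wendy, NULL, NULL); (NULL, NULL, NULL, NULL)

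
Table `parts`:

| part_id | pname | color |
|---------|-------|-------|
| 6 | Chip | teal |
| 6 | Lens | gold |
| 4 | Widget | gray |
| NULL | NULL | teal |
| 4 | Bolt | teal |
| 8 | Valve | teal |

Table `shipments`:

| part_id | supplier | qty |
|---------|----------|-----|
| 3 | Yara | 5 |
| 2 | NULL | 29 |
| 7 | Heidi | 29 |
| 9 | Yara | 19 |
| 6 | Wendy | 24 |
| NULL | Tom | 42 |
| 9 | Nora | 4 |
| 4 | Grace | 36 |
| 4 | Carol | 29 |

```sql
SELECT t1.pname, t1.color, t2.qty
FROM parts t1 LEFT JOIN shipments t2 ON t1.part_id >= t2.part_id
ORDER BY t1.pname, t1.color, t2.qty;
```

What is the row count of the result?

25

LEFT JOIN keeps every row from `parts`; unmatched rows get NULL for `shipments`'s columns.
Matching on t1.part_id >= t2.part_id. A NULL in a compared column never satisfies the condition.
Matched pairs: 24; unmatched t1 rows kept: 1.
Total: 24 matched + 1 padded = 25 rows.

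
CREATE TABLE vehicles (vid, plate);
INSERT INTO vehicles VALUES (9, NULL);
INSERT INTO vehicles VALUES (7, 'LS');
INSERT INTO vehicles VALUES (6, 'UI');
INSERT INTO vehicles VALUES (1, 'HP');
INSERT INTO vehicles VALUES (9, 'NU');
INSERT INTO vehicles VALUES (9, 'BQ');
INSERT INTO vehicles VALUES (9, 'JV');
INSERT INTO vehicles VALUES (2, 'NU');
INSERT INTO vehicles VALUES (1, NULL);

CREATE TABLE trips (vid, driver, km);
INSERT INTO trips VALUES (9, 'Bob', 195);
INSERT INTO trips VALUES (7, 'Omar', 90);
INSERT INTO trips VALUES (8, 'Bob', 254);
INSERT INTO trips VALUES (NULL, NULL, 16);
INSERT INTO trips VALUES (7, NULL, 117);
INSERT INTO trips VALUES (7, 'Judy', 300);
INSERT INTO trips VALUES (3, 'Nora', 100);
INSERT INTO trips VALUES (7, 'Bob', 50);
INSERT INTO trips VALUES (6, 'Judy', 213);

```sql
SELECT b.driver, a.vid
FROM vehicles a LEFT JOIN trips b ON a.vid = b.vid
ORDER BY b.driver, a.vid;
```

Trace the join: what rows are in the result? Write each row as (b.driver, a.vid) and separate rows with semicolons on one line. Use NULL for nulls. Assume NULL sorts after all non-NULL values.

(Bob, 7); (Bob, 9); (Bob, 9); (Bob, 9); (Bob, 9); (Judy, 6); (Judy, 7); (Omar, 7); (NULL, 1); (NULL, 1); (NULL, 2); (NULL, 7)

LEFT JOIN keeps every row from `vehicles`; unmatched rows get NULL for `trips`'s columns.
Matching on a.vid = b.vid. A NULL in a compared column never satisfies the condition.
- a[0] vid=9 → 1 match(es) in b → 1 row(s).
- a[1] vid=7 → 4 match(es) in b → 4 row(s).
- a[2] vid=6 → 1 match(es) in b → 1 row(s).
- a[3] vid=1 → no match; kept with NULLs on the b side.
- a[4] vid=9 → 1 match(es) in b → 1 row(s).
- a[5] vid=9 → 1 match(es) in b → 1 row(s).
- a[6] vid=9 → 1 match(es) in b → 1 row(s).
- a[7] vid=2 → no match; kept with NULLs on the b side.
- a[8] vid=1 → no match; kept with NULLs on the b side.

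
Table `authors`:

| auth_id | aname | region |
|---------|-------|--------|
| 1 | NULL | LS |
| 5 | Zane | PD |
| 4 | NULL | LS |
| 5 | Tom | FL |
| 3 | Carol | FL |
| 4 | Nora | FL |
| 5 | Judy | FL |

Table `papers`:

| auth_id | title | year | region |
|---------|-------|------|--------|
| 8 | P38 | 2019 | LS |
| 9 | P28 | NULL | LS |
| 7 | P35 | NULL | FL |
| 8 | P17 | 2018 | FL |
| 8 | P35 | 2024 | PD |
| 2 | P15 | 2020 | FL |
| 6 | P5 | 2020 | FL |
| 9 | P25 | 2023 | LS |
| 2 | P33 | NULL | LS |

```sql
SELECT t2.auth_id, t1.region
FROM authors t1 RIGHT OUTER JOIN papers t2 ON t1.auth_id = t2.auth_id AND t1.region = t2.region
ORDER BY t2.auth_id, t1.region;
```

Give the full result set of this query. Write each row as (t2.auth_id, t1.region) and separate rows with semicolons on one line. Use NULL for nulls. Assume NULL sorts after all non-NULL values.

RIGHT JOIN keeps every row from `papers`; unmatched rows get NULL for `authors`'s columns.
Matching on t1.auth_id = t2.auth_id AND t1.region = t2.region.
Matched pairs: 0; unmatched t2 rows kept: 9.

(2, NULL); (2, NULL); (6, NULL); (7, NULL); (8, NULL); (8, NULL); (8, NULL); (9, NULL); (9, NULL)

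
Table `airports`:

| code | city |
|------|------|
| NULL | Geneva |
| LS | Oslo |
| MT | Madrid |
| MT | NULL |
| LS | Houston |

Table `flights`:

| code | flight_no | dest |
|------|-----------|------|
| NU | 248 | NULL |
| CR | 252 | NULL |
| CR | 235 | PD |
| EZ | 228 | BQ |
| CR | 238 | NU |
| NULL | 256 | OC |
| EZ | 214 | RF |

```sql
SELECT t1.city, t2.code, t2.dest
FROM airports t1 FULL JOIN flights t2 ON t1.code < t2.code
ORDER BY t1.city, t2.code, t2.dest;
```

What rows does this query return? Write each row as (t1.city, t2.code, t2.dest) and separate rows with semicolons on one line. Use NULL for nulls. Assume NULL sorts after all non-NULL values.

FULL OUTER JOIN keeps every row from both sides; unmatched rows get NULL for the other side's columns.
Matching on t1.code < t2.code. A NULL in a compared column never satisfies the condition.
- t1[0] code=NULL → no match; kept with NULLs on the t2 side.
- t1[1] code=LS → 1 match(es) in t2 → 1 row(s).
- t1[2] code=MT → 1 match(es) in t2 → 1 row(s).
- t1[3] code=MT → 1 match(es) in t2 → 1 row(s).
- t1[4] code=LS → 1 match(es) in t2 → 1 row(s).
- 6 t2 row(s) had no t1 match → kept, t1 columns NULL.

(Geneva, NULL, NULL); (Houston, NU, NULL); (Madrid, NU, NULL); (Oslo, NU, NULL); (NULL, CR, NU); (NULL, CR, PD); (NULL, CR, NULL); (NULL, EZ, BQ); (NULL, EZ, RF); (NULL, NU, NULL); (NULL, NULL, OC)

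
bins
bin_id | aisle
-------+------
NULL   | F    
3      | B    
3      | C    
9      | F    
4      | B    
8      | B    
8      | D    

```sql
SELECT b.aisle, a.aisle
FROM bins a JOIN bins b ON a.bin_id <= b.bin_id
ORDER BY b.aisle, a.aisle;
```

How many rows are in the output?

23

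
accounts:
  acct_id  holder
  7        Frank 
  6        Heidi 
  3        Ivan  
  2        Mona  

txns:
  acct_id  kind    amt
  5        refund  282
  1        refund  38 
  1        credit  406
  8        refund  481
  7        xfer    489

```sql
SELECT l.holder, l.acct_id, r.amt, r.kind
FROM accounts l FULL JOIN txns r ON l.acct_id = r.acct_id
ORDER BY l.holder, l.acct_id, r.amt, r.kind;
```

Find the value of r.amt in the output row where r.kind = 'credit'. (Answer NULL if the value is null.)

FULL OUTER JOIN keeps every row from both sides; unmatched rows get NULL for the other side's columns.
Matching on l.acct_id = r.acct_id.
- l[0] acct_id=7 → 1 match(es) in r → 1 row(s).
- l[1] acct_id=6 → no match; kept with NULLs on the r side.
- l[2] acct_id=3 → no match; kept with NULLs on the r side.
- l[3] acct_id=2 → no match; kept with NULLs on the r side.
- plus 4 unmatched r row(s), each kept with NULL l columns.

406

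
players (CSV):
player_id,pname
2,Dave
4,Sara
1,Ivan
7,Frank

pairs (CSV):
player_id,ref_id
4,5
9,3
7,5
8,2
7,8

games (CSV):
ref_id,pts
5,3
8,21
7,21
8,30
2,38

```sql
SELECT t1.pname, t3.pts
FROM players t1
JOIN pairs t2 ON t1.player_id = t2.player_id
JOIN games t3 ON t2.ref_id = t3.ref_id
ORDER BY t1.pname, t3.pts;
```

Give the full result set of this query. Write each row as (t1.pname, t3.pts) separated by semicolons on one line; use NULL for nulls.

(Frank, 3); (Frank, 21); (Frank, 30); (Sara, 3)

Joins associate left-to-right: players INNER JOIN pairs on player_id gives 3 intermediate row(s).
Then INNER JOIN `games t3` on ref_id: keep only rows whose t2.ref_id appears in t3.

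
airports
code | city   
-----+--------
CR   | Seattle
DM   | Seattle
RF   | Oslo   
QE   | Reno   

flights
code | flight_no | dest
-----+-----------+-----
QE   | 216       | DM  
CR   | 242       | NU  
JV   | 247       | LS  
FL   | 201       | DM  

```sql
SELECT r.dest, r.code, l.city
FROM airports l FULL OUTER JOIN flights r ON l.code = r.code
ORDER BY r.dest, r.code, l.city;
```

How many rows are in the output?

6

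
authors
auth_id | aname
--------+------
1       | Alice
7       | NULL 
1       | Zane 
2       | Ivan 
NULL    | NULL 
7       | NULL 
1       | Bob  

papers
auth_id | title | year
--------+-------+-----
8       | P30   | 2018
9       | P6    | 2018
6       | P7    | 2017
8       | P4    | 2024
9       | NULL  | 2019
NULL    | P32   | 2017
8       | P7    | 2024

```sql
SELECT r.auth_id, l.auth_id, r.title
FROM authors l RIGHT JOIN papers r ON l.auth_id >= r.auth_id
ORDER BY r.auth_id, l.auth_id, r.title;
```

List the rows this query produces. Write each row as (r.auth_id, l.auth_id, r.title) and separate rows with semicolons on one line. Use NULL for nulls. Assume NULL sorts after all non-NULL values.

(6, 7, P7); (6, 7, P7); (8, NULL, P30); (8, NULL, P4); (8, NULL, P7); (9, NULL, P6); (9, NULL, NULL); (NULL, NULL, P32)

RIGHT JOIN keeps every row from `papers`; unmatched rows get NULL for `authors`'s columns.
Matching on l.auth_id >= r.auth_id. A NULL in a compared column never satisfies the condition.
- auth_id=1: no matching r row.
- auth_id=7: 1 matching r row(s), so 1 row(s) emitted.
- auth_id=1: no matching r row.
- auth_id=2: no matching r row.
- auth_id=NULL: no matching r row.
- auth_id=7: 1 matching r row(s), so 1 row(s) emitted.
- auth_id=1: no matching r row.
- plus 6 unmatched r row(s), each kept with NULL l columns.
After projecting and ordering:
r.auth_id | l.auth_id | r.title
6 | 7 | P7
6 | 7 | P7
8 | NULL | P30
8 | NULL | P4
8 | NULL | P7
9 | NULL | P6
9 | NULL | NULL
NULL | NULL | P32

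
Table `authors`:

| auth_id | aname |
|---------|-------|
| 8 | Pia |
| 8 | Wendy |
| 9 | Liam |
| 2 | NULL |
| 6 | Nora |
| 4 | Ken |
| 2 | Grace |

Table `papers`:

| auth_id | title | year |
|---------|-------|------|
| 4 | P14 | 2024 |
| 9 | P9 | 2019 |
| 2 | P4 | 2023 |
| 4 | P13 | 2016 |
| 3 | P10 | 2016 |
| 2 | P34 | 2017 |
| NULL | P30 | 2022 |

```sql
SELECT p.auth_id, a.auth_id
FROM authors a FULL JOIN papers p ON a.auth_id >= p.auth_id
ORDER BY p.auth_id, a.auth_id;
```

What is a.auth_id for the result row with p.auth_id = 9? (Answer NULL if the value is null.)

FULL OUTER JOIN keeps every row from both sides; unmatched rows get NULL for the other side's columns.
Matching on a.auth_id >= p.auth_id. A NULL in a compared column never satisfies the condition.
- a row (auth_id=8): matches 5 p row(s) → 5 output row(s).
- a row (auth_id=8): matches 5 p row(s) → 5 output row(s).
- a row (auth_id=9): matches 6 p row(s) → 6 output row(s).
- a row (auth_id=2): matches 2 p row(s) → 2 output row(s).
- a row (auth_id=6): matches 5 p row(s) → 5 output row(s).
- a row (auth_id=4): matches 5 p row(s) → 5 output row(s).
- a row (auth_id=2): matches 2 p row(s) → 2 output row(s).
- plus 1 unmatched p row(s), each kept with NULL a columns.

9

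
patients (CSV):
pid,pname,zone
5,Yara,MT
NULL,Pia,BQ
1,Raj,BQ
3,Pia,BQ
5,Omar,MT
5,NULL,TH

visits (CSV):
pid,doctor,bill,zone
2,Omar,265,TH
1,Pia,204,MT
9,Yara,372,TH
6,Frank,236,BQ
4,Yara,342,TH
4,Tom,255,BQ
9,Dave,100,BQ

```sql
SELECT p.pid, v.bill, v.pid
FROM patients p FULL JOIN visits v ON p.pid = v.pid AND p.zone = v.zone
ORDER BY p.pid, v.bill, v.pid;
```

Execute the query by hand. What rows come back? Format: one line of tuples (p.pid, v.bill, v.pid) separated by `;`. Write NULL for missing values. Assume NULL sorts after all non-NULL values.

(1, NULL, NULL); (3, NULL, NULL); (5, NULL, NULL); (5, NULL, NULL); (5, NULL, NULL); (NULL, 100, 9); (NULL, 204, 1); (NULL, 236, 6); (NULL, 255, 4); (NULL, 265, 2); (NULL, 342, 4); (NULL, 372, 9); (NULL, NULL, NULL)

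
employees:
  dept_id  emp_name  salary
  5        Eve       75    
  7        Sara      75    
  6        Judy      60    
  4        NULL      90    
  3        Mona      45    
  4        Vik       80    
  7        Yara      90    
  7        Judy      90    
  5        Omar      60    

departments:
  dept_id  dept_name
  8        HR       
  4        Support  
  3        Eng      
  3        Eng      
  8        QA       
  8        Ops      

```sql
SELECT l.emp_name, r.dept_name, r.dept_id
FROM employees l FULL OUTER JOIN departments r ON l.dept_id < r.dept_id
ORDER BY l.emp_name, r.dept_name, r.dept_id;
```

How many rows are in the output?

30

FULL OUTER JOIN keeps every row from both sides; unmatched rows get NULL for the other side's columns.
Matching on l.dept_id < r.dept_id.
Matched pairs: 28; unmatched l rows kept: 0; unmatched r rows kept: 2.
Total: 28 matched + 2 padded = 30 rows.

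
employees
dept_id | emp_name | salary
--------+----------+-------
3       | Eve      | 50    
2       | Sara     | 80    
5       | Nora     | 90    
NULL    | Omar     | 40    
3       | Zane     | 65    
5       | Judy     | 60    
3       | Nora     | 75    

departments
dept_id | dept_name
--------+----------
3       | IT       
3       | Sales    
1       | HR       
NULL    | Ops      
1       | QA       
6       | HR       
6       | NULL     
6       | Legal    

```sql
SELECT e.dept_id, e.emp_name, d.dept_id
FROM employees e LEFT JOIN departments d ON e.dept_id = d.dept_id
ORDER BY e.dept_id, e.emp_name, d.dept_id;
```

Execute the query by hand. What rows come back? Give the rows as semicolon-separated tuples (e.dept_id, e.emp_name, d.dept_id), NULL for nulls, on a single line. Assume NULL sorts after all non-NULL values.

(2, Sara, NULL); (3, Eve, 3); (3, Eve, 3); (3, Nora, 3); (3, Nora, 3); (3, Zane, 3); (3, Zane, 3); (5, Judy, NULL); (5, Nora, NULL); (NULL, Omar, NULL)

LEFT JOIN keeps every row from `employees`; unmatched rows get NULL for `departments`'s columns.
Matching on e.dept_id = d.dept_id. A NULL in a compared column never satisfies the condition.
- dept_id=3: 2 matching d row(s), so 2 row(s) emitted.
- dept_id=2: no d row matches, row kept with d columns NULL.
- dept_id=5: no d row matches, row kept with d columns NULL.
- dept_id=NULL: no d row matches, row kept with d columns NULL.
- dept_id=3: 2 matching d row(s), so 2 row(s) emitted.
- dept_id=5: no d row matches, row kept with d columns NULL.
- dept_id=3: 2 matching d row(s), so 2 row(s) emitted.
After projecting and ordering:
e.dept_id | e.emp_name | d.dept_id
2 | Sara | NULL
3 | Eve | 3
3 | Eve | 3
3 | Nora | 3
3 | Nora | 3
3 | Zane | 3
3 | Zane | 3
5 | Judy | NULL
5 | Nora | NULL
NULL | Omar | NULL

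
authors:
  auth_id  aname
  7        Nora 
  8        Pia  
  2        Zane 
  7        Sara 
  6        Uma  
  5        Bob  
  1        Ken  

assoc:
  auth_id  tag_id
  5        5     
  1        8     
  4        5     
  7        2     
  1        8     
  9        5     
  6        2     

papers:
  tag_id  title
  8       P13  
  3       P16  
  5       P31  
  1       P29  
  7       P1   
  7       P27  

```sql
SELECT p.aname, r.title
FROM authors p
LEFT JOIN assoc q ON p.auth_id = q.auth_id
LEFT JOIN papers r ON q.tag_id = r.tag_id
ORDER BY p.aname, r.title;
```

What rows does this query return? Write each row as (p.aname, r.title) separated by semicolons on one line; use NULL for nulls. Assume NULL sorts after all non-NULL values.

(Bob, P31); (Ken, P13); (Ken, P13); (Nora, NULL); (Pia, NULL); (Sara, NULL); (Uma, NULL); (Zane, NULL)

Evaluate left to right. First `authors p LEFT JOIN assoc q` on auth_id: 8 row(s).
Then LEFT JOIN `papers r` on tag_id: each of those 8 rows is kept; rows whose q.tag_id has no match in r get NULL for r's columns.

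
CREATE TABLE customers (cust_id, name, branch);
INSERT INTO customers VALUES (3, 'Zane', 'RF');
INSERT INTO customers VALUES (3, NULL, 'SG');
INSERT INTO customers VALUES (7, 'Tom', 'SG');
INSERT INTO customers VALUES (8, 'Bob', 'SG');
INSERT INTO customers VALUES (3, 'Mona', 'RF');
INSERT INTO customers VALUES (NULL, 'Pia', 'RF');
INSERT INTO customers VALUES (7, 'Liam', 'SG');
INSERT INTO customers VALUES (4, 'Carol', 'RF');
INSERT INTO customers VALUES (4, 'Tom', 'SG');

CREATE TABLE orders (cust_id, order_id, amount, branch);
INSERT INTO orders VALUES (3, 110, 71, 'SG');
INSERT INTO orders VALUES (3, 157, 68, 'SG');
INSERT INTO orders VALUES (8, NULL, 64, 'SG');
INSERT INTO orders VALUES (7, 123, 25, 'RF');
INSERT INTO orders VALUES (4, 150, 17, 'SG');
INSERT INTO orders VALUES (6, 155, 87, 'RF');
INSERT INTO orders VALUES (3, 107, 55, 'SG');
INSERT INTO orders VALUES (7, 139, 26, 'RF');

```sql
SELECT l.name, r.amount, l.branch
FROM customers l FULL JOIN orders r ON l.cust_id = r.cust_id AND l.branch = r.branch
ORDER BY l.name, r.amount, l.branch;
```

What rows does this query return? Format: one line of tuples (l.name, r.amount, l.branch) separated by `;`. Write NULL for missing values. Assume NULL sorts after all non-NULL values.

FULL OUTER JOIN keeps every row from both sides; unmatched rows get NULL for the other side's columns.
Matching on l.cust_id = r.cust_id AND l.branch = r.branch. A NULL in a compared column never satisfies the condition.
Matched pairs: 5; unmatched l rows kept: 6; unmatched r rows kept: 3.

(Bob, 64, SG); (Carol, NULL, RF); (Liam, NULL, SG); (Mona, NULL, RF); (Pia, NULL, RF); (Tom, 17, SG); (Tom, NULL, SG); (Zane, NULL, RF); (NULL, 25, NULL); (NULL, 26, NULL); (NULL, 55, SG); (NULL, 68, SG); (NULL, 71, SG); (NULL, 87, NULL)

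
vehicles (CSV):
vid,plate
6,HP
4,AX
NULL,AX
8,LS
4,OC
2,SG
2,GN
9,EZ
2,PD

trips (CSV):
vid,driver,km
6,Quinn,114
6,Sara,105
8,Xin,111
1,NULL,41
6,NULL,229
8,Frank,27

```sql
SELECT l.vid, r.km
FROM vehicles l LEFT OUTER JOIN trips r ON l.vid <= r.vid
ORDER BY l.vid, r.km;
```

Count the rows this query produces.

LEFT JOIN keeps every row from `vehicles`; unmatched rows get NULL for `trips`'s columns.
Matching on l.vid <= r.vid. A NULL in a compared column never satisfies the condition.
- l row (vid=6): matches 5 r row(s) → 5 output row(s).
- l row (vid=4): matches 5 r row(s) → 5 output row(s).
- l row (vid=NULL): no match → kept, r columns NULL.
- l row (vid=8): matches 2 r row(s) → 2 output row(s).
- l row (vid=4): matches 5 r row(s) → 5 output row(s).
- l row (vid=2): matches 5 r row(s) → 5 output row(s).
- l row (vid=2): matches 5 r row(s) → 5 output row(s).
- l row (vid=9): no match → kept, r columns NULL.
- l row (vid=2): matches 5 r row(s) → 5 output row(s).
Total: 32 matched + 2 padded = 34 rows.

34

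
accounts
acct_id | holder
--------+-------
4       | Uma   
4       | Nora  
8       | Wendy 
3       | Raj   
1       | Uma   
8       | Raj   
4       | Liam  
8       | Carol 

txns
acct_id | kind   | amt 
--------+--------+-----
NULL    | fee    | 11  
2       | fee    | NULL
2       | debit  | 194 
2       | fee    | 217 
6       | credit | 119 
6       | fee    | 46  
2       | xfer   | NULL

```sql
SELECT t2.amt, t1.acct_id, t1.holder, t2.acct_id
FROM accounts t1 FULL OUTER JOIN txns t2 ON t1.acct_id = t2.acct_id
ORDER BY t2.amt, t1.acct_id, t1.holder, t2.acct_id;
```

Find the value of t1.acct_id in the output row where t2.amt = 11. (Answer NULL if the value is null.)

FULL OUTER JOIN keeps every row from both sides; unmatched rows get NULL for the other side's columns.
Matching on t1.acct_id = t2.acct_id. A NULL in a compared column never satisfies the condition.
Matched pairs: 0; unmatched t1 rows kept: 8; unmatched t2 rows kept: 7.

NULL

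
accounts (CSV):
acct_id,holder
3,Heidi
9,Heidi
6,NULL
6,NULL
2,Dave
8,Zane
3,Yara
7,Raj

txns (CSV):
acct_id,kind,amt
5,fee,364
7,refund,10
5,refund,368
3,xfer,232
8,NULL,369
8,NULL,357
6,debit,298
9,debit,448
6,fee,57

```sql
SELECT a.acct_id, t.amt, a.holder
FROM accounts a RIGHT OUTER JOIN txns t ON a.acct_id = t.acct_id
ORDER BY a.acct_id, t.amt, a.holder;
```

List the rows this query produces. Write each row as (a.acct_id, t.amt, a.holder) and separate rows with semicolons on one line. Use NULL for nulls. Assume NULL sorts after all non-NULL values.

RIGHT JOIN keeps every row from `txns`; unmatched rows get NULL for `accounts`'s columns.
Matching on a.acct_id = t.acct_id.
- a (acct_id=3) pairs with 1 row(s) of t.
- a (acct_id=9) pairs with 1 row(s) of t.
- a (acct_id=6) pairs with 2 row(s) of t.
- a (acct_id=6) pairs with 2 row(s) of t.
- a (acct_id=2) has no partner in t.
- a (acct_id=8) pairs with 2 row(s) of t.
- a (acct_id=3) pairs with 1 row(s) of t.
- a (acct_id=7) pairs with 1 row(s) of t.
- 2 row(s) from t found no a partner → padded with NULL.

(3, 232, Heidi); (3, 232, Yara); (6, 57, NULL); (6, 57, NULL); (6, 298, NULL); (6, 298, NULL); (7, 10, Raj); (8, 357, Zane); (8, 369, Zane); (9, 448, Heidi); (NULL, 364, NULL); (NULL, 368, NULL)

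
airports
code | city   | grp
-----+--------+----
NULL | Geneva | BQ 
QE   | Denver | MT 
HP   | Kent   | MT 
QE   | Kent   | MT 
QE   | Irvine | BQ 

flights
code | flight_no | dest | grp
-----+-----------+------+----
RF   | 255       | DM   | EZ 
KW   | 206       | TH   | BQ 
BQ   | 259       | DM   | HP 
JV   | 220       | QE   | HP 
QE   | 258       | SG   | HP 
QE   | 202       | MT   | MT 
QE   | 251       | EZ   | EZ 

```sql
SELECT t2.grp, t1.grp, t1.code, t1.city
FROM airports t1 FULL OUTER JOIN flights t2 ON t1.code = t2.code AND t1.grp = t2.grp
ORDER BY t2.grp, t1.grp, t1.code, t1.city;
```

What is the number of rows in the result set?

11

FULL OUTER JOIN keeps every row from both sides; unmatched rows get NULL for the other side's columns.
Matching on t1.code = t2.code AND t1.grp = t2.grp. A NULL in a compared column never satisfies the condition.
- t1[0] code=NULL, grp=BQ → no match; kept with NULLs on the t2 side.
- t1[1] code=QE, grp=MT → 1 match(es) in t2 → 1 row(s).
- t1[2] code=HP, grp=MT → no match; kept with NULLs on the t2 side.
- t1[3] code=QE, grp=MT → 1 match(es) in t2 → 1 row(s).
- t1[4] code=QE, grp=BQ → no match; kept with NULLs on the t2 side.
- 6 t2 row(s) had no t1 match → kept, t1 columns NULL.
Total: 2 matched + 9 padded = 11 rows.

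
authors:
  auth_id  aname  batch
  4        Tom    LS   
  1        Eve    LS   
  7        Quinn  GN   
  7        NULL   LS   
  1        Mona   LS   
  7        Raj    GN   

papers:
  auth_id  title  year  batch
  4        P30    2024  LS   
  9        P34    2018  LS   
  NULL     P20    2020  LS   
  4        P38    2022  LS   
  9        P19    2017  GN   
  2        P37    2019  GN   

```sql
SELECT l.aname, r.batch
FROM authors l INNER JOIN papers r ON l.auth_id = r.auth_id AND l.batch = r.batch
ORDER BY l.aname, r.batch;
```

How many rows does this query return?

INNER JOIN keeps only pairs where the ON condition holds.
Matching on l.auth_id = r.auth_id AND l.batch = r.batch. A NULL in a compared column never satisfies the condition.
Matched pairs: 2.
Total: 2 rows.

2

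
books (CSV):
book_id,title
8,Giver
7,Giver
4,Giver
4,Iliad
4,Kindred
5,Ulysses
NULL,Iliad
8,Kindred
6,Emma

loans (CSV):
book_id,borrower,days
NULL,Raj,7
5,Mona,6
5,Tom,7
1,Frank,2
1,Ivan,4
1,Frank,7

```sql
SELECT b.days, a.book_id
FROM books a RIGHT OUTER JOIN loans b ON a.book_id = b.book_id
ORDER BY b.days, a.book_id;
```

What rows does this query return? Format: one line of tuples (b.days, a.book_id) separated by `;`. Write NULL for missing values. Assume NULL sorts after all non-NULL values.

RIGHT JOIN keeps every row from `loans`; unmatched rows get NULL for `books`'s columns.
Matching on a.book_id = b.book_id. A NULL in a compared column never satisfies the condition.
Matched pairs: 2; unmatched b rows kept: 4.

(2, NULL); (4, NULL); (6, 5); (7, 5); (7, NULL); (7, NULL)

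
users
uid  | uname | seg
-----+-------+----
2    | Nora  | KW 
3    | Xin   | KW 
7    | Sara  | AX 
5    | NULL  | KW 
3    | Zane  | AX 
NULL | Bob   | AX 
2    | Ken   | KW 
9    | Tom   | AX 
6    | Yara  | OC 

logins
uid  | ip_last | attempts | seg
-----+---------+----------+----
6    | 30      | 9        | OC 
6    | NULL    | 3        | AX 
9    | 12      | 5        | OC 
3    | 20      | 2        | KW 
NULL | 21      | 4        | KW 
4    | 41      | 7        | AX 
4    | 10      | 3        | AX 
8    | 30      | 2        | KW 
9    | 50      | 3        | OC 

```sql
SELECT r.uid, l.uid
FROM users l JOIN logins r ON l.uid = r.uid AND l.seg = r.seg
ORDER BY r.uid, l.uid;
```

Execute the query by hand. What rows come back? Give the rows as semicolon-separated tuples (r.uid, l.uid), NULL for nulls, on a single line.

INNER JOIN keeps only pairs where the ON condition holds.
Matching on l.uid = r.uid AND l.seg = r.seg. A NULL in a compared column never satisfies the condition.
- uid=2, seg=KW: no matching r row, dropped.
- uid=3, seg=KW: 1 matching r row(s), so 1 row(s) emitted.
- uid=7, seg=AX: no matching r row, dropped.
- uid=5, seg=KW: no matching r row, dropped.
- uid=3, seg=AX: no matching r row, dropped.
- uid=NULL, seg=AX: no matching r row, dropped.
- uid=2, seg=KW: no matching r row, dropped.
- uid=9, seg=AX: no matching r row, dropped.
- uid=6, seg=OC: 1 matching r row(s), so 1 row(s) emitted.
After projecting and ordering:
r.uid | l.uid
3 | 3
6 | 6

(3, 3); (6, 6)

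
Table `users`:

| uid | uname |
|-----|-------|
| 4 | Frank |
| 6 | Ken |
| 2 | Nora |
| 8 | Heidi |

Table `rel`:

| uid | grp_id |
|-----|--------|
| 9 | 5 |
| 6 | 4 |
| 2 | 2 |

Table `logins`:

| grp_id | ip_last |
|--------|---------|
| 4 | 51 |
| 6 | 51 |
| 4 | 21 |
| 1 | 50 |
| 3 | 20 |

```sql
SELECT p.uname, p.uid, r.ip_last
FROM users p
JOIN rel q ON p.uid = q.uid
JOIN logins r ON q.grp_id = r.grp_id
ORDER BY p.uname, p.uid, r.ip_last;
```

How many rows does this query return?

2

Evaluate left to right. First `users p INNER JOIN rel q` on uid: 2 row(s).
Then INNER JOIN `logins r` on grp_id: keep only rows whose q.grp_id appears in r.
Result: 2 row(s).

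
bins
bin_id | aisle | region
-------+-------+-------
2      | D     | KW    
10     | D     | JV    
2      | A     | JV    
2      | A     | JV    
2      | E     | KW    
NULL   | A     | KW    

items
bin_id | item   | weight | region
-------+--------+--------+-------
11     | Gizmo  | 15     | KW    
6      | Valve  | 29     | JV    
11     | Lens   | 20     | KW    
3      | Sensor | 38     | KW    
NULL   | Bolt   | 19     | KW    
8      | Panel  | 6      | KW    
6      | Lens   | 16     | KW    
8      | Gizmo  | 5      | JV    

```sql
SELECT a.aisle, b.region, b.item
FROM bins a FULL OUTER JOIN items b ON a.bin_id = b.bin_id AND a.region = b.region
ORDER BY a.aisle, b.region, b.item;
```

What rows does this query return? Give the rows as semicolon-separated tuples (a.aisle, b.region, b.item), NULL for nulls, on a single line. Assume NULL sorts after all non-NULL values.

FULL OUTER JOIN keeps every row from both sides; unmatched rows get NULL for the other side's columns.
Matching on a.bin_id = b.bin_id AND a.region = b.region. A NULL in a compared column never satisfies the condition.
- a[0] bin_id=2, region=KW → no match; kept with NULLs on the b side.
- a[1] bin_id=10, region=JV → no match; kept with NULLs on the b side.
- a[2] bin_id=2, region=JV → no match; kept with NULLs on the b side.
- a[3] bin_id=2, region=JV → no match; kept with NULLs on the b side.
- a[4] bin_id=2, region=KW → no match; kept with NULLs on the b side.
- a[5] bin_id=NULL, region=KW → no match; kept with NULLs on the b side.
- 8 b row(s) had no a match → kept, a columns NULL.

(A, NULL, NULL); (A, NULL, NULL); (A, NULL, NULL); (D, NULL, NULL); (D, NULL, NULL); (E, NULL, NULL); (NULL, JV, Gizmo); (NULL, JV, Valve); (NULL, KW, Bolt); (NULL, KW, Gizmo); (NULL, KW, Lens); (NULL, KW, Lens); (NULL, KW, Panel); (NULL, KW, Sensor)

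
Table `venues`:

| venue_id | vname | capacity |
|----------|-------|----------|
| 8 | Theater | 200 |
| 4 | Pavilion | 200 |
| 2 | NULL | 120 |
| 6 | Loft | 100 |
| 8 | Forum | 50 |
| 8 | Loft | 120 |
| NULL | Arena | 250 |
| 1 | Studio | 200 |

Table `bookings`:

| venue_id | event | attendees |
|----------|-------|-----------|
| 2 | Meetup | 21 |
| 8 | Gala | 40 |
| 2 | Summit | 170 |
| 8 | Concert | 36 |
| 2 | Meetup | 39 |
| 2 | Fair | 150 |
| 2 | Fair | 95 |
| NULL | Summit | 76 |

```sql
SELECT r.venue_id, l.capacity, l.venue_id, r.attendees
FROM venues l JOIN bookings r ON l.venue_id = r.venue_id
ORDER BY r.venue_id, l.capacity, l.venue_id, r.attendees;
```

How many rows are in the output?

11

INNER JOIN keeps only pairs where the ON condition holds.
Matching on l.venue_id = r.venue_id. A NULL in a compared column never satisfies the condition.
Matched pairs: 11.
Total: 11 rows.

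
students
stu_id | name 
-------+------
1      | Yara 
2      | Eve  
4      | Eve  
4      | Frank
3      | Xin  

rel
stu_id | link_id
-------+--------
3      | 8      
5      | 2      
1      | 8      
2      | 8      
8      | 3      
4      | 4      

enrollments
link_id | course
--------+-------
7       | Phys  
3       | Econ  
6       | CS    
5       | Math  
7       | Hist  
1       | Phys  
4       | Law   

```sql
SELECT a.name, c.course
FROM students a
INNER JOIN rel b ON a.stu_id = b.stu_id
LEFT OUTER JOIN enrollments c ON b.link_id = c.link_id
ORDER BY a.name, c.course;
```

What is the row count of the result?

5

Evaluate left to right. First `students a INNER JOIN rel b` on stu_id: 5 row(s).
Then LEFT JOIN `enrollments c` on link_id: each of those 5 rows is kept; rows whose b.link_id has no match in c get NULL for c's columns.
Result: 5 row(s).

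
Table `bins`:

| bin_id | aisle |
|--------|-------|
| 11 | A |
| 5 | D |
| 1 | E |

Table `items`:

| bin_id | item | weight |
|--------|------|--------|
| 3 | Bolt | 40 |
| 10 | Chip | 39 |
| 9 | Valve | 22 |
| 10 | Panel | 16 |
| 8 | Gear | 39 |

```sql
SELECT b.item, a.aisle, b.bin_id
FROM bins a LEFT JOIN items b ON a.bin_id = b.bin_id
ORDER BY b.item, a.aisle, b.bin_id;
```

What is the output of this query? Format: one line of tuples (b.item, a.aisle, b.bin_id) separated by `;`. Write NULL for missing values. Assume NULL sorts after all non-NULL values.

(NULL, A, NULL); (NULL, D, NULL); (NULL, E, NULL)

LEFT JOIN keeps every row from `bins`; unmatched rows get NULL for `items`'s columns.
Matching on a.bin_id = b.bin_id.
Matched pairs: 0; unmatched a rows kept: 3.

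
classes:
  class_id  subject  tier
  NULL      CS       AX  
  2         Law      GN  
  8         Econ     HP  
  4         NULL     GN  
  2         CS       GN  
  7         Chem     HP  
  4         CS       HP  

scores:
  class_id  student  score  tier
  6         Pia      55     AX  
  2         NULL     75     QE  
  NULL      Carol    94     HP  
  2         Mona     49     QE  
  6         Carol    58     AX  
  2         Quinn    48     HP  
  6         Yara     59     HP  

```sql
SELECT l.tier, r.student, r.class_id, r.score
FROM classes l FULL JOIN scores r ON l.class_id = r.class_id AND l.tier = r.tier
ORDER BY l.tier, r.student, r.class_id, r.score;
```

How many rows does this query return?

FULL OUTER JOIN keeps every row from both sides; unmatched rows get NULL for the other side's columns.
Matching on l.class_id = r.class_id AND l.tier = r.tier. A NULL in a compared column never satisfies the condition.
- l row (class_id=NULL, tier=AX): no match → kept, r columns NULL.
- l row (class_id=2, tier=GN): no match → kept, r columns NULL.
- l row (class_id=8, tier=HP): no match → kept, r columns NULL.
- l row (class_id=4, tier=GN): no match → kept, r columns NULL.
- l row (class_id=2, tier=GN): no match → kept, r columns NULL.
- l row (class_id=7, tier=HP): no match → kept, r columns NULL.
- l row (class_id=4, tier=HP): no match → kept, r columns NULL.
- 7 row(s) from r found no l partner → padded with NULL.
Total: 0 matched + 14 padded = 14 rows.

14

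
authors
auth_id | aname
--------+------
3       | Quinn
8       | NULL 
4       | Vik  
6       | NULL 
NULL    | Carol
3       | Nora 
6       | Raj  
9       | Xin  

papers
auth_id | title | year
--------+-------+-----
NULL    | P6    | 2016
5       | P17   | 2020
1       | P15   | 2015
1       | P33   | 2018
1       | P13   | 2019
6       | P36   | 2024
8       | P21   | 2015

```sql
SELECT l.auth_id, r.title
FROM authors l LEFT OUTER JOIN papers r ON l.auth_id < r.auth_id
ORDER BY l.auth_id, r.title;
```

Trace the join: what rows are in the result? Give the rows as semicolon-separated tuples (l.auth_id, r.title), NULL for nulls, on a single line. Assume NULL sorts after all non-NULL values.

(3, P17); (3, P17); (3, P21); (3, P21); (3, P36); (3, P36); (4, P17); (4, P21); (4, P36); (6, P21); (6, P21); (8, NULL); (9, NULL); (NULL, NULL)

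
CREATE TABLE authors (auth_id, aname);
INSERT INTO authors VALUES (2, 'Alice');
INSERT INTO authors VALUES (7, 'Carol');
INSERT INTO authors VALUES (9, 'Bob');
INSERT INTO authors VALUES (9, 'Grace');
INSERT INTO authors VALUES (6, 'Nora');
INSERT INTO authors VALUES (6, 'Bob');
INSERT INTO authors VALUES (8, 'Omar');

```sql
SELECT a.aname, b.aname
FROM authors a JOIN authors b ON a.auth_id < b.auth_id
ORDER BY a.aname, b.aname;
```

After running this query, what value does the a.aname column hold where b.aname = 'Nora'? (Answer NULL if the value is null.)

INNER JOIN keeps only pairs where the ON condition holds.
Matching on a.auth_id < b.auth_id.
Matched pairs: 19.

Alice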